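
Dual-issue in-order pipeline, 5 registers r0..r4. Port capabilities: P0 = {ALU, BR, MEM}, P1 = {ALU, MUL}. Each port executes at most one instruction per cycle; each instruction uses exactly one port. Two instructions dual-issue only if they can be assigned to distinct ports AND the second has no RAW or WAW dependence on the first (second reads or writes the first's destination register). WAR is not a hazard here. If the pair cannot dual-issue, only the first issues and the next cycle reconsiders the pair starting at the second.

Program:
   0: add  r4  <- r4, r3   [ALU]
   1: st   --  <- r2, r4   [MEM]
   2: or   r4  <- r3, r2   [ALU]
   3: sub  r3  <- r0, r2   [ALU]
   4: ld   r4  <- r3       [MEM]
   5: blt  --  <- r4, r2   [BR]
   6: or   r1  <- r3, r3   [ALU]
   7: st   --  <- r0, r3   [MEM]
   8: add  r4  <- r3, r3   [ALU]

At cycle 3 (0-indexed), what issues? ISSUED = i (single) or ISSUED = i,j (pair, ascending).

ISSUED = 4

  cy0 -> i0 (add.ALU) RAW r4
  cy1 -> i1/i2 (st.MEM or.ALU) dual
  cy2 -> i3 (sub.ALU) RAW r3
  cy3 -> i4 (ld.MEM) no-port MEM/BR
  cy4 -> i5/i6 (blt.BR or.ALU) dual
  cy5 -> i7/i8 (st.MEM add.ALU) dual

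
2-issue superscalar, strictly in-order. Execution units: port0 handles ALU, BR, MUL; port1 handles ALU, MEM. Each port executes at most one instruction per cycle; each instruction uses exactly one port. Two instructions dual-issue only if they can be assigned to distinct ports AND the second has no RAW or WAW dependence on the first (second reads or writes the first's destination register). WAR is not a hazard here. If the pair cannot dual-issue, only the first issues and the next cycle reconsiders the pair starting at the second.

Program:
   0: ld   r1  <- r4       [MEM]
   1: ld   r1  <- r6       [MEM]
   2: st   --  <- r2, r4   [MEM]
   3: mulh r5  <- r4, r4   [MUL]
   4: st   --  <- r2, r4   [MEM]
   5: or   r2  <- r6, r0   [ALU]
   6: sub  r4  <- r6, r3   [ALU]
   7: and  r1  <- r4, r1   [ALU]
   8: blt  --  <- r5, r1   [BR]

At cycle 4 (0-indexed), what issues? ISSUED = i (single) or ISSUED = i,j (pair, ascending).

  cy0 -> i0 (ld.MEM) no-port MEM/MEM
  cy1 -> i1 (ld.MEM) no-port MEM/MEM
  cy2 -> i2/i3 (st.MEM mulh.MUL) pair
  cy3 -> i4/i5 (st.MEM or.ALU) pair
  cy4 -> i6 (sub.ALU) RAW r4
  cy5 -> i7 (and.ALU) RAW r1
  cy6 -> i8 (blt.BR) tail

ISSUED = 6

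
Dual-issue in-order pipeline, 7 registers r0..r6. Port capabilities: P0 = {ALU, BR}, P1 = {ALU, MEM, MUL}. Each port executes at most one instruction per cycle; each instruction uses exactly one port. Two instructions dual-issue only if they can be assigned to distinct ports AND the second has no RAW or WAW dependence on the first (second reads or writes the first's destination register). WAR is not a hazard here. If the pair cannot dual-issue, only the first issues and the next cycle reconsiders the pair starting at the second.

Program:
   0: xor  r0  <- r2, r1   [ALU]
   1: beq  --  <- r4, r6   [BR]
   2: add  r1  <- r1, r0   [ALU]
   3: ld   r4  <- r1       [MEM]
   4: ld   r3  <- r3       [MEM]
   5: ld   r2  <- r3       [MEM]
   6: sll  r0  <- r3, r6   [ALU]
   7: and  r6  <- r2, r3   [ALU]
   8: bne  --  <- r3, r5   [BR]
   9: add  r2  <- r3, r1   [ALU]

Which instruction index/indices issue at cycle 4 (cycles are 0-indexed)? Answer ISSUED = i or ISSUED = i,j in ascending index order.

ISSUED = 5,6

t=0 i0&i1:xor.ALU;beq.BR ; dual
t=1 i2:add.ALU ; RAW r1
t=2 i3:ld.MEM ; no-port MEM/MEM
t=3 i4:ld.MEM ; no-port MEM/MEM
t=4 i5&i6:ld.MEM;sll.ALU ; dual
t=5 i7&i8:and.ALU;bne.BR ; dual
t=6 i9:add.ALU ; tail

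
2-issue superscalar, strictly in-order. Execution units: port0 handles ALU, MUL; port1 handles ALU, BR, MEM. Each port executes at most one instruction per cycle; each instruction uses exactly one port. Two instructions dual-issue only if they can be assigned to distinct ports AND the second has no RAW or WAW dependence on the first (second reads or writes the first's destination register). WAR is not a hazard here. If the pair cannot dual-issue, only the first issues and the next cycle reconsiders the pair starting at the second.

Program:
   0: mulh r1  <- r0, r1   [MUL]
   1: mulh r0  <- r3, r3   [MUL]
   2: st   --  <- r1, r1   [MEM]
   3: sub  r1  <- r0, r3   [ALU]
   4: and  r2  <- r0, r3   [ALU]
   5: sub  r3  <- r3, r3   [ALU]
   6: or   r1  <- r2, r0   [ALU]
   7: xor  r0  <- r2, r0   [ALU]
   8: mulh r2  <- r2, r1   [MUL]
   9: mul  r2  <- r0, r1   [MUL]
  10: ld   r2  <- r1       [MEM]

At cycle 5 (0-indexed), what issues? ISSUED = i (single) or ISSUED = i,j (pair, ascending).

ISSUED = 9

0. mulh @i0  | no-port MUL/MUL
1. mulh;st @i1,i2  | pair
2. sub;and @i3,i4  | pair
3. sub;or @i5,i6  | pair
4. xor;mulh @i7,i8  | pair
5. mul @i9  | WAW r2
6. ld @i10  | tail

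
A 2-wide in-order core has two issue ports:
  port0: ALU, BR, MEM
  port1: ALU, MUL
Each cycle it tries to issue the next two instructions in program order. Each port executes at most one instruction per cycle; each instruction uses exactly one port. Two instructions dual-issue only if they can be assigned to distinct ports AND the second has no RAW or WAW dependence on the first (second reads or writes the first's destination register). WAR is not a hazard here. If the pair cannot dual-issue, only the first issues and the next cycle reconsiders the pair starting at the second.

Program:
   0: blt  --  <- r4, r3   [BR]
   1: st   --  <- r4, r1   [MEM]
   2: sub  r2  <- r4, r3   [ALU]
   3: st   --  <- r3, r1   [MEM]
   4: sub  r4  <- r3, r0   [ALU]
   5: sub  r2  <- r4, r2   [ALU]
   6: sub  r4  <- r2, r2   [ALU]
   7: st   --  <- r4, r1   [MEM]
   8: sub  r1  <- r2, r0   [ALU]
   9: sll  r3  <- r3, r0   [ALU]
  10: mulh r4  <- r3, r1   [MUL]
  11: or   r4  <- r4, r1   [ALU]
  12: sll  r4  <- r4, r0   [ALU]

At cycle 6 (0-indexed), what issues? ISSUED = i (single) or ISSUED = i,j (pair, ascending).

t=0 i0:blt.BR ; no-port BR/MEM
t=1 i1/i2:st.MEM+sub.ALU ; pair
t=2 i3/i4:st.MEM+sub.ALU ; pair
t=3 i5:sub.ALU ; RAW r2
t=4 i6:sub.ALU ; RAW r4
t=5 i7/i8:st.MEM+sub.ALU ; pair
t=6 i9:sll.ALU ; RAW r3
t=7 i10:mulh.MUL ; RAW+WAW r4
t=8 i11:or.ALU ; RAW+WAW r4
t=9 i12:sll.ALU ; tail

ISSUED = 9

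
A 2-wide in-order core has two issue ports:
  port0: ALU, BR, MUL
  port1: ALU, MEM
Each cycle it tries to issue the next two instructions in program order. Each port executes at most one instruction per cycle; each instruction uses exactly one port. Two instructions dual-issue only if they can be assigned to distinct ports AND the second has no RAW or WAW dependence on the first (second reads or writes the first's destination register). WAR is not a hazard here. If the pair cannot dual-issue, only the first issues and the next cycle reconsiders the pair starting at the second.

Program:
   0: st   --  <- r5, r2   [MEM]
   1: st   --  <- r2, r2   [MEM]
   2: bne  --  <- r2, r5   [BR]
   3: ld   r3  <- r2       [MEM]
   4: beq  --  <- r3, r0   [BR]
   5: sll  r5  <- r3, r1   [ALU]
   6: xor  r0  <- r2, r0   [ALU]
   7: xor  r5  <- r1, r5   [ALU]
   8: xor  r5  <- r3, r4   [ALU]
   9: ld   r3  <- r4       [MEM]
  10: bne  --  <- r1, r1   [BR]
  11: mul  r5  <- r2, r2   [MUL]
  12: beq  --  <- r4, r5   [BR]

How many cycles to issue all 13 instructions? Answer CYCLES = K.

c0: i0 st  no-port MEM/MEM
c1: i1+i2 st/bne  dual
c2: i3 ld  RAW r3
c3: i4+i5 beq/sll  dual
c4: i6+i7 xor/xor  dual
c5: i8+i9 xor/ld  dual
c6: i10 bne  no-port BR/MUL
c7: i11 mul  no-port MUL/BR
c8: i12 beq  tail

CYCLES = 9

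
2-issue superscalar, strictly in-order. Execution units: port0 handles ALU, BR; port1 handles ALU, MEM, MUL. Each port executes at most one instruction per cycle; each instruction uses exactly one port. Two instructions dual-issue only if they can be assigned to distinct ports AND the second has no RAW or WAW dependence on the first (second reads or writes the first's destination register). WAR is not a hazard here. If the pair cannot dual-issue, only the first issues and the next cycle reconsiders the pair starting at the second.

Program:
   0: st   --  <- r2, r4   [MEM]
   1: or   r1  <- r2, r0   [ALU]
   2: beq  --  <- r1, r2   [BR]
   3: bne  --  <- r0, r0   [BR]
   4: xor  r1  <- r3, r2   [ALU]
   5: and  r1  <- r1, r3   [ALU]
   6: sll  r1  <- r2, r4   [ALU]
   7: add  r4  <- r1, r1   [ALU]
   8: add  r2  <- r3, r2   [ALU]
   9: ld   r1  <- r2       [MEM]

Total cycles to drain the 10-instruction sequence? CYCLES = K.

CYCLES = 7

0. st.MEM;or.ALU @i0+i1  | dual
1. beq.BR @i2  | no-port BR/BR
2. bne.BR;xor.ALU @i3+i4  | dual
3. and.ALU @i5  | WAW r1
4. sll.ALU @i6  | RAW r1
5. add.ALU;add.ALU @i7+i8  | dual
6. ld.MEM @i9  | tail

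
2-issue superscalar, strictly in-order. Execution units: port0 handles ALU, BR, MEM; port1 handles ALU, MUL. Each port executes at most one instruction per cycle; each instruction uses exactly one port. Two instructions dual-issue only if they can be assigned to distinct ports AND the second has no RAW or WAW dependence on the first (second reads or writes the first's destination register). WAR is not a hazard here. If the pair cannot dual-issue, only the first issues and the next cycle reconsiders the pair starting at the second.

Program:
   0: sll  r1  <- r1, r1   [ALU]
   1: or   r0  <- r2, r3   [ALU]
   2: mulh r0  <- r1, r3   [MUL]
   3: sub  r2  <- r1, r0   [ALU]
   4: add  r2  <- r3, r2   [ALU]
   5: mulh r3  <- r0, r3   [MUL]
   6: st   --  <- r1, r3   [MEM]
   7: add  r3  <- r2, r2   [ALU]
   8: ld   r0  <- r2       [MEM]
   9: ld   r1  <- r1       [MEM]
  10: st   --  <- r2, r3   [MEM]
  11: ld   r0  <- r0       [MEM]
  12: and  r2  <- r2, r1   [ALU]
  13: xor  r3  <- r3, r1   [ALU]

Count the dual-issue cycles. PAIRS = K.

PAIRS = 4

#0 head=0: sll.ALU+or.ALU i0,i1 dual
#1 head=2: mulh.MUL i2 RAW r0
#2 head=3: sub.ALU i3 RAW+WAW r2
#3 head=4: add.ALU+mulh.MUL i4,i5 dual
#4 head=6: st.MEM+add.ALU i6,i7 dual
#5 head=8: ld.MEM i8 no-port MEM/MEM
#6 head=9: ld.MEM i9 no-port MEM/MEM
#7 head=10: st.MEM i10 no-port MEM/MEM
#8 head=11: ld.MEM+and.ALU i11,i12 dual
#9 head=13: xor.ALU i13 tail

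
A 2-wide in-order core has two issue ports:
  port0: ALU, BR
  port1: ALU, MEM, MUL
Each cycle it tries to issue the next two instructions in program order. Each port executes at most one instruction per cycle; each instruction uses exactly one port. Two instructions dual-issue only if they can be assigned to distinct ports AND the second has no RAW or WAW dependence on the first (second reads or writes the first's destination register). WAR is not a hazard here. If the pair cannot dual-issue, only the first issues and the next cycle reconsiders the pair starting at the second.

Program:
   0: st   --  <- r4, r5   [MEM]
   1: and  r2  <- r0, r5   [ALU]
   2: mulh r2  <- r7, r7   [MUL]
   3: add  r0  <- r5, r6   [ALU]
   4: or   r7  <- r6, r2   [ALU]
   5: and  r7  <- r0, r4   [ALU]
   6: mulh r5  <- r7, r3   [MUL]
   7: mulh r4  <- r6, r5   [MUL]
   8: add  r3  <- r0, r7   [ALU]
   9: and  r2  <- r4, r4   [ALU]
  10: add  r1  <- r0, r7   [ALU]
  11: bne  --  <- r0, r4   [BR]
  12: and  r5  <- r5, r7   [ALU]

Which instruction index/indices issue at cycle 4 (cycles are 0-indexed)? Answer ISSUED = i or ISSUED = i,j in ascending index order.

0. st;and @i0+i1  | 2-wide
1. mulh;add @i2+i3  | 2-wide
2. or @i4  | WAW r7
3. and @i5  | RAW r7
4. mulh @i6  | no-port MUL/MUL
5. mulh;add @i7+i8  | 2-wide
6. and;add @i9+i10  | 2-wide
7. bne;and @i11+i12  | 2-wide

ISSUED = 6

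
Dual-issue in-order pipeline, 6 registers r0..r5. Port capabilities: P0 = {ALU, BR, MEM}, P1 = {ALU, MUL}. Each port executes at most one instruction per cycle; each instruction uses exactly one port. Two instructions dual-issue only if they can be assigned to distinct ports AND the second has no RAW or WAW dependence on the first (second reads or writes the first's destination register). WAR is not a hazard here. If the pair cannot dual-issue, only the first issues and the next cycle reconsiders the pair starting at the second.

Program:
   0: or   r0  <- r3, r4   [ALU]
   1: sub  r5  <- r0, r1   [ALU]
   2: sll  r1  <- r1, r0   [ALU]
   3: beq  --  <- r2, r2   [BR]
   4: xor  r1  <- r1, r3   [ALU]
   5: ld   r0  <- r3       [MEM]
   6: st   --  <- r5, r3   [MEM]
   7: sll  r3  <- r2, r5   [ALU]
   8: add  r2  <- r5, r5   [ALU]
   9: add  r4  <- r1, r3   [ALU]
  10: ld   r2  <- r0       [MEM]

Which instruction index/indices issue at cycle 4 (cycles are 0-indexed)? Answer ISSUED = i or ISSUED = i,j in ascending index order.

ISSUED = 6,7

c0: i0 or  RAW r0
c1: i1,i2 sub sll  dual
c2: i3,i4 beq xor  dual
c3: i5 ld  no-port MEM/MEM
c4: i6,i7 st sll  dual
c5: i8,i9 add add  dual
c6: i10 ld  tail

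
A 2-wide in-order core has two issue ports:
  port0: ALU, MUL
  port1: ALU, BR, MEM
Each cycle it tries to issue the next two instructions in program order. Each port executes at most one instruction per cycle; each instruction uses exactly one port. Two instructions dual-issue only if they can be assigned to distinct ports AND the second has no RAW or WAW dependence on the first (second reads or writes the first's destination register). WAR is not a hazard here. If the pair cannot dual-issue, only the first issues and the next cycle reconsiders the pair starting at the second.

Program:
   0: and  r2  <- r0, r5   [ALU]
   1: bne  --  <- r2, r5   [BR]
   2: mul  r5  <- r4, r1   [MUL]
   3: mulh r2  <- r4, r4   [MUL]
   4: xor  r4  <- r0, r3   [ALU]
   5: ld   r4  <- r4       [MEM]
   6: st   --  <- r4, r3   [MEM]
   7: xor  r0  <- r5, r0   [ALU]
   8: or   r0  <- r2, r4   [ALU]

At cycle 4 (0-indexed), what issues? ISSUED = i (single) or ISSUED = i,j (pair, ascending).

[0] i0  and  -- RAW r2
[1] i1,i2  bne;mul  -- pair
[2] i3,i4  mulh;xor  -- pair
[3] i5  ld  -- no-port MEM/MEM
[4] i6,i7  st;xor  -- pair
[5] i8  or  -- tail

ISSUED = 6,7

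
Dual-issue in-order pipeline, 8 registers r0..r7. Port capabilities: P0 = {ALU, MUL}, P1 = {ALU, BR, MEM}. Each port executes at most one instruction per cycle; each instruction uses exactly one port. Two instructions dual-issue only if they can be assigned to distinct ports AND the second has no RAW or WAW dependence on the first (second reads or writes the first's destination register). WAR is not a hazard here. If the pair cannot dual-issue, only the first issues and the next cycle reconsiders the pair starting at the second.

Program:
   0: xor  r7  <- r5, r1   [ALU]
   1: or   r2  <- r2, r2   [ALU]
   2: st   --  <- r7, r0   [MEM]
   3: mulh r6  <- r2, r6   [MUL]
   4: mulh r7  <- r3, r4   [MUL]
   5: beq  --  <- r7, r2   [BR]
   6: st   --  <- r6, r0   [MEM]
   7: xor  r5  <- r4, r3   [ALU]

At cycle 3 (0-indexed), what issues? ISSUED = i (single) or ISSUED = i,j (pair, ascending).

#0 head=0: xor.ALU;or.ALU i0/i1 2-wide
#1 head=2: st.MEM;mulh.MUL i2/i3 2-wide
#2 head=4: mulh.MUL i4 RAW r7
#3 head=5: beq.BR i5 no-port BR/MEM
#4 head=6: st.MEM;xor.ALU i6/i7 2-wide

ISSUED = 5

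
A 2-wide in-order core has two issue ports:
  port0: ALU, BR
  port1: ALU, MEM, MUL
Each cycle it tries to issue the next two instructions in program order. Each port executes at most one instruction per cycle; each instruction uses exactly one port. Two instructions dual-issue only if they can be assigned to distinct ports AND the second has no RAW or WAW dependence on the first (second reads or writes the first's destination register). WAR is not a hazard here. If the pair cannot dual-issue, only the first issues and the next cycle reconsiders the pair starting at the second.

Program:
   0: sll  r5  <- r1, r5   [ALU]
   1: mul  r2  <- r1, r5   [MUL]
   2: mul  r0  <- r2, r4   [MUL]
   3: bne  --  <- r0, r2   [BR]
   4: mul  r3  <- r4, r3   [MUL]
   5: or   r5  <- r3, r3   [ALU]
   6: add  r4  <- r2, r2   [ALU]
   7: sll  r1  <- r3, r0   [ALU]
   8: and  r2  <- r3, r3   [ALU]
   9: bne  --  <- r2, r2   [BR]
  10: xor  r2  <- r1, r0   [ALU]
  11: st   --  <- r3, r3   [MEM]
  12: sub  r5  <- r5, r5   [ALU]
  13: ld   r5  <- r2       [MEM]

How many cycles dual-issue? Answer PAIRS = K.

0. sll @i0  | RAW r5
1. mul @i1  | no-port MUL/MUL
2. mul @i2  | RAW r0
3. bne/mul @i3/i4  | 2-wide
4. or/add @i5/i6  | 2-wide
5. sll/and @i7/i8  | 2-wide
6. bne/xor @i9/i10  | 2-wide
7. st/sub @i11/i12  | 2-wide
8. ld @i13  | tail

PAIRS = 5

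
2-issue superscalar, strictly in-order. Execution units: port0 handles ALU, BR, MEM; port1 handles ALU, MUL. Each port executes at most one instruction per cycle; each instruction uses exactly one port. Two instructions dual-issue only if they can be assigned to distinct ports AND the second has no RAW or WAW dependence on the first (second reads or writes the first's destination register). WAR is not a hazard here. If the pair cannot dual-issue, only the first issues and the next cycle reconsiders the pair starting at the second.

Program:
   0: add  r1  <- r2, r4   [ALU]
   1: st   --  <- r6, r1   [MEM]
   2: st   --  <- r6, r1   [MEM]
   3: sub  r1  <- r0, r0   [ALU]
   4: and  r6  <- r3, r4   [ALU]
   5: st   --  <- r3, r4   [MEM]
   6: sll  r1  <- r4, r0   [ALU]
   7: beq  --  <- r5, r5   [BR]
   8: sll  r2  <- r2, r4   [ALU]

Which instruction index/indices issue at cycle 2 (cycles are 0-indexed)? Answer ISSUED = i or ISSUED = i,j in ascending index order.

ISSUED = 2,3

[0] i0  add.ALU  -- RAW r1
[1] i1  st.MEM  -- no-port MEM/MEM
[2] i2+i3  st.MEM+sub.ALU  -- pair
[3] i4+i5  and.ALU+st.MEM  -- pair
[4] i6+i7  sll.ALU+beq.BR  -- pair
[5] i8  sll.ALU  -- tail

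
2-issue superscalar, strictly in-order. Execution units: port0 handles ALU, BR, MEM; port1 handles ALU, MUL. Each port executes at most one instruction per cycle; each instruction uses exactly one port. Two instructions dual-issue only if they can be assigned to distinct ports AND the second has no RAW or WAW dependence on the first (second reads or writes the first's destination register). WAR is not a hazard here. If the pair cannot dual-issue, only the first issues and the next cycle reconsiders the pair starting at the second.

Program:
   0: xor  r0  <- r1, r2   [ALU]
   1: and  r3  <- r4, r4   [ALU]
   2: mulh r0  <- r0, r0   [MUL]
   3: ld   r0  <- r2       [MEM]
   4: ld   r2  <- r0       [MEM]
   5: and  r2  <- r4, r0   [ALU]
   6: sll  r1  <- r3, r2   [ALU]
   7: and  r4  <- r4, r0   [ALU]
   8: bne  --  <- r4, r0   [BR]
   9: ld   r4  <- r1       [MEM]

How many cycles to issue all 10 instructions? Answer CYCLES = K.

CYCLES = 8

t=0 i0/i1:xor and ; 2-wide
t=1 i2:mulh ; WAW r0
t=2 i3:ld ; no-port MEM/MEM
t=3 i4:ld ; WAW r2
t=4 i5:and ; RAW r2
t=5 i6/i7:sll and ; 2-wide
t=6 i8:bne ; no-port BR/MEM
t=7 i9:ld ; tail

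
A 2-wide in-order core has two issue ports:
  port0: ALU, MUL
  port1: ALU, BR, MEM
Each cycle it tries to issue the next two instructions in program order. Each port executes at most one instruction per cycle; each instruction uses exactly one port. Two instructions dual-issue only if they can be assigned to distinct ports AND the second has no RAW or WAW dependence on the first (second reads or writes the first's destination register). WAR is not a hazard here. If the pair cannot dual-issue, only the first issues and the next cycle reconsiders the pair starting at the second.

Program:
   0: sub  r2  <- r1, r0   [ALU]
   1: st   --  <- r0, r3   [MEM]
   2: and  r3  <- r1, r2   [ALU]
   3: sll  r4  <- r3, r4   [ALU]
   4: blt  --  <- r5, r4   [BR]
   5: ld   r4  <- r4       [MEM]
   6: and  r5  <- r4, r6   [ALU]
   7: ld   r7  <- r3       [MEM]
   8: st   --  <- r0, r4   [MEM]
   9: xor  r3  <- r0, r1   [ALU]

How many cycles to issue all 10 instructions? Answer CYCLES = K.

0. sub;st @i0/i1  | pair
1. and @i2  | RAW r3
2. sll @i3  | RAW r4
3. blt @i4  | no-port BR/MEM
4. ld @i5  | RAW r4
5. and;ld @i6/i7  | pair
6. st;xor @i8/i9  | pair

CYCLES = 7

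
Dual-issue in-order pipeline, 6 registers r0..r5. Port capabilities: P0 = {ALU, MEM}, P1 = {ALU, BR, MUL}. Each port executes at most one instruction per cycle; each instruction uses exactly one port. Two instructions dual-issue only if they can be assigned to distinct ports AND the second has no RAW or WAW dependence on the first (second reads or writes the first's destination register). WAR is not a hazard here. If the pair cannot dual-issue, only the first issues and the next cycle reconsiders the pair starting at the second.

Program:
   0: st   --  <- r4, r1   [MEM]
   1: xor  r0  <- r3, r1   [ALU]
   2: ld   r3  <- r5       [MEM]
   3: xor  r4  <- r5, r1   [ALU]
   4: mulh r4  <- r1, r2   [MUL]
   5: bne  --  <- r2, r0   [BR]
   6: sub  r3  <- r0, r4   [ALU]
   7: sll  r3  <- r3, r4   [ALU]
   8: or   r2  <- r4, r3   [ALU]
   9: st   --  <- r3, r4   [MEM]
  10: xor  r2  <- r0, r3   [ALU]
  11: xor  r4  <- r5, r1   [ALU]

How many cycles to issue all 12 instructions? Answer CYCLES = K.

#0 head=0: st.MEM;xor.ALU i0/i1 dual
#1 head=2: ld.MEM;xor.ALU i2/i3 dual
#2 head=4: mulh.MUL i4 no-port MUL/BR
#3 head=5: bne.BR;sub.ALU i5/i6 dual
#4 head=7: sll.ALU i7 RAW r3
#5 head=8: or.ALU;st.MEM i8/i9 dual
#6 head=10: xor.ALU;xor.ALU i10/i11 dual

CYCLES = 7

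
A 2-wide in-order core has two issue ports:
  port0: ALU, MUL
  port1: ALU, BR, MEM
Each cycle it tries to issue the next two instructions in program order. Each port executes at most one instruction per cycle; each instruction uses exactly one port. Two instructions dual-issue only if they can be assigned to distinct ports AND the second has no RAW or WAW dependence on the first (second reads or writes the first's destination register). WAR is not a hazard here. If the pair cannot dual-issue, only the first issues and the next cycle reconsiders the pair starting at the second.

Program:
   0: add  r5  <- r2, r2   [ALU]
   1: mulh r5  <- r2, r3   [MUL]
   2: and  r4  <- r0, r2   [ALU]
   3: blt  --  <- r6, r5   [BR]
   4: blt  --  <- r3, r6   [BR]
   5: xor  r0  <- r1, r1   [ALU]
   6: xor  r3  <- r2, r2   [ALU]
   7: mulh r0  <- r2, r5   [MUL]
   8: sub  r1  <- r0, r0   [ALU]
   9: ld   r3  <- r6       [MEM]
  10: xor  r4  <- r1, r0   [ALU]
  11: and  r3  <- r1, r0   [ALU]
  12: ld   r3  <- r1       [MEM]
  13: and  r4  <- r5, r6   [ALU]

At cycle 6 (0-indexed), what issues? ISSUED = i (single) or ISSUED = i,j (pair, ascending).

t=0 i0:add ; WAW r5
t=1 i1+i2:mulh+and ; pair
t=2 i3:blt ; no-port BR/BR
t=3 i4+i5:blt+xor ; pair
t=4 i6+i7:xor+mulh ; pair
t=5 i8+i9:sub+ld ; pair
t=6 i10+i11:xor+and ; pair
t=7 i12+i13:ld+and ; pair

ISSUED = 10,11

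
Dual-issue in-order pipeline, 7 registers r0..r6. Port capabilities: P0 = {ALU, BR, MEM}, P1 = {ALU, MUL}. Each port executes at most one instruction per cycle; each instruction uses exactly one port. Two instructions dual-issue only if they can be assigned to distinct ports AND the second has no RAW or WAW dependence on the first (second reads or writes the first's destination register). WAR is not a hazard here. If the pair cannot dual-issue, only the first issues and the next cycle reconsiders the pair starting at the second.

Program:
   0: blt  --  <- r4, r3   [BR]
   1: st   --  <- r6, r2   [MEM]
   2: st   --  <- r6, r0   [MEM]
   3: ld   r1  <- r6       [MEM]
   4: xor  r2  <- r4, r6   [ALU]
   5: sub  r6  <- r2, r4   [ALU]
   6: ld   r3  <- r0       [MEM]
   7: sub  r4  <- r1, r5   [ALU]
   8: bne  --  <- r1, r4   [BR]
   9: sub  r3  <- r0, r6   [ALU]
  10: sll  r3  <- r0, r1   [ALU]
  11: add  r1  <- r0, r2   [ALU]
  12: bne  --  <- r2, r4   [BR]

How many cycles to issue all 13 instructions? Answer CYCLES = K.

CYCLES = 9

0. blt @i0  | no-port BR/MEM
1. st @i1  | no-port MEM/MEM
2. st @i2  | no-port MEM/MEM
3. ld;xor @i3/i4  | dual
4. sub;ld @i5/i6  | dual
5. sub @i7  | RAW r4
6. bne;sub @i8/i9  | dual
7. sll;add @i10/i11  | dual
8. bne @i12  | tail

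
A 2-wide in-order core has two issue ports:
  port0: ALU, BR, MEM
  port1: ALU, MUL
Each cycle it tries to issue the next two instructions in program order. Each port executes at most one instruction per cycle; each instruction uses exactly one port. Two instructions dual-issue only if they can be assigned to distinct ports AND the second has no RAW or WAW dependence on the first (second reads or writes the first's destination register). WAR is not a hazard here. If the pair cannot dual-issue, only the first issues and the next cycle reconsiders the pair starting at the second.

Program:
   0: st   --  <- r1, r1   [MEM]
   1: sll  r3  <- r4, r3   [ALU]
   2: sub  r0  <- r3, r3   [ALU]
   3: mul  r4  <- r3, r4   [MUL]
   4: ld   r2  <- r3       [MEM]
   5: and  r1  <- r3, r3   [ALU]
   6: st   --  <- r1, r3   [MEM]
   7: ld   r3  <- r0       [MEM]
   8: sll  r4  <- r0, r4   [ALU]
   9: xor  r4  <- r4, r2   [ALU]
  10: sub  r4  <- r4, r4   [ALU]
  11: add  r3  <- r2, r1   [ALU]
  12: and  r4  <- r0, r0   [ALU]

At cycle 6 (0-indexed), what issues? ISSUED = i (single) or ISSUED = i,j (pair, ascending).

ISSUED = 10,11

t=0 i0,i1:st;sll ; dual
t=1 i2,i3:sub;mul ; dual
t=2 i4,i5:ld;and ; dual
t=3 i6:st ; no-port MEM/MEM
t=4 i7,i8:ld;sll ; dual
t=5 i9:xor ; RAW+WAW r4
t=6 i10,i11:sub;add ; dual
t=7 i12:and ; tail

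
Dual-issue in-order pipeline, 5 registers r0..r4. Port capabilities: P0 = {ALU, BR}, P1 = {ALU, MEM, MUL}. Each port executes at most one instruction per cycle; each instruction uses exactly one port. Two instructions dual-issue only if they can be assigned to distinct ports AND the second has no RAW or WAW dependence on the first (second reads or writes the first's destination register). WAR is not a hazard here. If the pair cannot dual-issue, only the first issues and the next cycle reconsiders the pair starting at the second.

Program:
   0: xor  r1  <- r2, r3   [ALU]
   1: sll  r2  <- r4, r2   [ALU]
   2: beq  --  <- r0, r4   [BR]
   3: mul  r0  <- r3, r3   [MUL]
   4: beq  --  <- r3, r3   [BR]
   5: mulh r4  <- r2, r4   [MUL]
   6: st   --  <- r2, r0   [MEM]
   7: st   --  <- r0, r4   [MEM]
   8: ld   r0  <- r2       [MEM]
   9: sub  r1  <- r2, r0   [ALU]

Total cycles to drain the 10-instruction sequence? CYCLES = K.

[0] i0+i1  xor.ALU+sll.ALU  -- dual
[1] i2+i3  beq.BR+mul.MUL  -- dual
[2] i4+i5  beq.BR+mulh.MUL  -- dual
[3] i6  st.MEM  -- no-port MEM/MEM
[4] i7  st.MEM  -- no-port MEM/MEM
[5] i8  ld.MEM  -- RAW r0
[6] i9  sub.ALU  -- tail

CYCLES = 7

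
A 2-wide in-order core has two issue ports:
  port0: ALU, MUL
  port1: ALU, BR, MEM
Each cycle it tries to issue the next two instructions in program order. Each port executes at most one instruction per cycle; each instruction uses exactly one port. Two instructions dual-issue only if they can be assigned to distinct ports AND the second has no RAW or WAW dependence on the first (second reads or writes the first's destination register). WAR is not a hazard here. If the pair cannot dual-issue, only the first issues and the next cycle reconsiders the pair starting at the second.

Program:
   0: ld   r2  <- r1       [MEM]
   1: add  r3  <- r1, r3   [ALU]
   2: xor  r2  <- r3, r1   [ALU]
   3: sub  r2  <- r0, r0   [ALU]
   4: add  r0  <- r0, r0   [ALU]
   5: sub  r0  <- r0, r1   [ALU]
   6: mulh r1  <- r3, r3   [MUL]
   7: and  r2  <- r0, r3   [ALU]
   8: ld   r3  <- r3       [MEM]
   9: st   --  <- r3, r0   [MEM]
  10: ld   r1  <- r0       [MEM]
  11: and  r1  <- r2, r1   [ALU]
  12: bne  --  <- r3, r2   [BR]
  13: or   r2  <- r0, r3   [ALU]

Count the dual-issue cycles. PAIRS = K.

0. ld/add @i0,i1  | pair
1. xor @i2  | WAW r2
2. sub/add @i3,i4  | pair
3. sub/mulh @i5,i6  | pair
4. and/ld @i7,i8  | pair
5. st @i9  | no-port MEM/MEM
6. ld @i10  | RAW+WAW r1
7. and/bne @i11,i12  | pair
8. or @i13  | tail

PAIRS = 5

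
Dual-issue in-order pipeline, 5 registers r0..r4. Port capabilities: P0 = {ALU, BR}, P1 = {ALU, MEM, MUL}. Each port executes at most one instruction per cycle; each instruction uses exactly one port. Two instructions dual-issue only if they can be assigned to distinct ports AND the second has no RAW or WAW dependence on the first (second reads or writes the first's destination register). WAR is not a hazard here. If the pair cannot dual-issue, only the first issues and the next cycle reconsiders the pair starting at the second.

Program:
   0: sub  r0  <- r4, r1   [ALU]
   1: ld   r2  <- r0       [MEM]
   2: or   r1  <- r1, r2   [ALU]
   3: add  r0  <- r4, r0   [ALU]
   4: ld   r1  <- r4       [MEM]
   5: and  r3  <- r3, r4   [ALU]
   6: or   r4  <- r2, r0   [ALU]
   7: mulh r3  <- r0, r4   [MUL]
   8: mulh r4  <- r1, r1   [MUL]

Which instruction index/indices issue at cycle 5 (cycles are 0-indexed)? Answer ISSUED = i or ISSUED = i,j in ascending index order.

#0 head=0: sub.ALU i0 RAW r0
#1 head=1: ld.MEM i1 RAW r2
#2 head=2: or.ALU+add.ALU i2/i3 pair
#3 head=4: ld.MEM+and.ALU i4/i5 pair
#4 head=6: or.ALU i6 RAW r4
#5 head=7: mulh.MUL i7 no-port MUL/MUL
#6 head=8: mulh.MUL i8 tail

ISSUED = 7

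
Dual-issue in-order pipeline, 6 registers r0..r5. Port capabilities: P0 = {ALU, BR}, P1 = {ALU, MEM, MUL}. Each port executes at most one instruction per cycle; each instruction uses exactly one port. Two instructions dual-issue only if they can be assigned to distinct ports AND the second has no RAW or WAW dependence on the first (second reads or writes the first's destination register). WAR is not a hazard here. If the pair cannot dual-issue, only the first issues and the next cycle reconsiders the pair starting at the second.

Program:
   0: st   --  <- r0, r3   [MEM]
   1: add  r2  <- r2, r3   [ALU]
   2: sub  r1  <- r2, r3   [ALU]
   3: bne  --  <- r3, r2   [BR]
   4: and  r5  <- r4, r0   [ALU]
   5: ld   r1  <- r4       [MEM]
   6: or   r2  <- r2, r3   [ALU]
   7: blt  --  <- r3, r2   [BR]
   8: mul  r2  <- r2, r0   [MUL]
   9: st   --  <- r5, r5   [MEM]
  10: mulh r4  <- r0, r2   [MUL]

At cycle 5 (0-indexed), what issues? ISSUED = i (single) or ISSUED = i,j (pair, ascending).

t=0 i0,i1:st+add ; 2-wide
t=1 i2,i3:sub+bne ; 2-wide
t=2 i4,i5:and+ld ; 2-wide
t=3 i6:or ; RAW r2
t=4 i7,i8:blt+mul ; 2-wide
t=5 i9:st ; no-port MEM/MUL
t=6 i10:mulh ; tail

ISSUED = 9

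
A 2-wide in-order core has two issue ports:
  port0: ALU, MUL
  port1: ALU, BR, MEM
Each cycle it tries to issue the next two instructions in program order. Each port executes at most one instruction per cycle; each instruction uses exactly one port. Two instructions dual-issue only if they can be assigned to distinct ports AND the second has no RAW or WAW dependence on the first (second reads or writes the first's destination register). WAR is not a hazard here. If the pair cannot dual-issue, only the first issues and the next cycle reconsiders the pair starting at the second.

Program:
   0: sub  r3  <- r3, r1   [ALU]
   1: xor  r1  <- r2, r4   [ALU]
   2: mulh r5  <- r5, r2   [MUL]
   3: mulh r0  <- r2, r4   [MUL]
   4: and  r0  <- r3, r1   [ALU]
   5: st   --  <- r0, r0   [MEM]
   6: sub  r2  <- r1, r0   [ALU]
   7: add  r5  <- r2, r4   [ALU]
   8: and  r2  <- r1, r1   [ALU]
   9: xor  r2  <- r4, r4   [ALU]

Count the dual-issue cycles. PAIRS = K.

#0 head=0: sub;xor i0+i1 pair
#1 head=2: mulh i2 no-port MUL/MUL
#2 head=3: mulh i3 WAW r0
#3 head=4: and i4 RAW r0
#4 head=5: st;sub i5+i6 pair
#5 head=7: add;and i7+i8 pair
#6 head=9: xor i9 tail

PAIRS = 3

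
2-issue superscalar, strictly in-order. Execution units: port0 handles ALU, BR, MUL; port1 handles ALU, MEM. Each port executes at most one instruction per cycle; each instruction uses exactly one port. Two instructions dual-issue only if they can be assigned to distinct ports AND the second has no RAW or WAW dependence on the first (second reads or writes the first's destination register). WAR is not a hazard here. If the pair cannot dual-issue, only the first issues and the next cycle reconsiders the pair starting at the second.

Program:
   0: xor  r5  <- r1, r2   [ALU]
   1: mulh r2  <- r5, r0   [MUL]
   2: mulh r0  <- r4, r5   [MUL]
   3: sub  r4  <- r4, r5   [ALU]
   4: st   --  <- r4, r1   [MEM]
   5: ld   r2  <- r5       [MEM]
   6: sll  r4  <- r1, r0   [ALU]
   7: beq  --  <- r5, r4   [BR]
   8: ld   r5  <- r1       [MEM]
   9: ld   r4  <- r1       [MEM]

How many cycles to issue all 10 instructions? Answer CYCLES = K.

t=0 i0:xor ; RAW r5
t=1 i1:mulh ; no-port MUL/MUL
t=2 i2/i3:mulh sub ; 2-wide
t=3 i4:st ; no-port MEM/MEM
t=4 i5/i6:ld sll ; 2-wide
t=5 i7/i8:beq ld ; 2-wide
t=6 i9:ld ; tail

CYCLES = 7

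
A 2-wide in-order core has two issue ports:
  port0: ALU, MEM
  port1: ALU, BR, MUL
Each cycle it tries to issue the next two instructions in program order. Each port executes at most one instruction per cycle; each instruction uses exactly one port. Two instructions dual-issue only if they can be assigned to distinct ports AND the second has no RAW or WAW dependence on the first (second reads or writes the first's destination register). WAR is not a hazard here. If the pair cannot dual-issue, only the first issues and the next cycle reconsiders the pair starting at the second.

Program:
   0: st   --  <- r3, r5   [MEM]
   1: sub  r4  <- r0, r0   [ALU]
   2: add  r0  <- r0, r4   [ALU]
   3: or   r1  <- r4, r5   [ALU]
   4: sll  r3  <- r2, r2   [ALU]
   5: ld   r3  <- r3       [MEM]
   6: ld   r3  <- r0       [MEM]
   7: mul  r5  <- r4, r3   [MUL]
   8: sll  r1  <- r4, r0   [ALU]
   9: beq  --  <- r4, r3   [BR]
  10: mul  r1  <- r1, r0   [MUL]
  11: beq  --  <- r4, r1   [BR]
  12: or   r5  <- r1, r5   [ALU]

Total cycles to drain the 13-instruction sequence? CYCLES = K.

CYCLES = 9

0. st.MEM;sub.ALU @i0/i1  | pair
1. add.ALU;or.ALU @i2/i3  | pair
2. sll.ALU @i4  | RAW+WAW r3
3. ld.MEM @i5  | no-port MEM/MEM
4. ld.MEM @i6  | RAW r3
5. mul.MUL;sll.ALU @i7/i8  | pair
6. beq.BR @i9  | no-port BR/MUL
7. mul.MUL @i10  | no-port MUL/BR
8. beq.BR;or.ALU @i11/i12  | pair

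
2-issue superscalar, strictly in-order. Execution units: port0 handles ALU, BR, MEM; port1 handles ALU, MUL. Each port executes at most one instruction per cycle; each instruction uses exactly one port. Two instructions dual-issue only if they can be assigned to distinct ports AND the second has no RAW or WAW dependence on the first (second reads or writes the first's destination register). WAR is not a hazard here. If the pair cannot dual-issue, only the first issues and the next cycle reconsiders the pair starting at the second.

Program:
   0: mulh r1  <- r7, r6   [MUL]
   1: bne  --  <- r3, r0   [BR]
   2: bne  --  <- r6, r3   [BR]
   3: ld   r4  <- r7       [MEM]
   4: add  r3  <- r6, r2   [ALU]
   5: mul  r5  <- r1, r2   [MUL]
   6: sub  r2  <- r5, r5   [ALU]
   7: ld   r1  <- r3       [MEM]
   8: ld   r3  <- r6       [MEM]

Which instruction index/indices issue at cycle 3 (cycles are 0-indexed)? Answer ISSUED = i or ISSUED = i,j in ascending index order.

t=0 i0/i1:mulh.MUL;bne.BR ; pair
t=1 i2:bne.BR ; no-port BR/MEM
t=2 i3/i4:ld.MEM;add.ALU ; pair
t=3 i5:mul.MUL ; RAW r5
t=4 i6/i7:sub.ALU;ld.MEM ; pair
t=5 i8:ld.MEM ; tail

ISSUED = 5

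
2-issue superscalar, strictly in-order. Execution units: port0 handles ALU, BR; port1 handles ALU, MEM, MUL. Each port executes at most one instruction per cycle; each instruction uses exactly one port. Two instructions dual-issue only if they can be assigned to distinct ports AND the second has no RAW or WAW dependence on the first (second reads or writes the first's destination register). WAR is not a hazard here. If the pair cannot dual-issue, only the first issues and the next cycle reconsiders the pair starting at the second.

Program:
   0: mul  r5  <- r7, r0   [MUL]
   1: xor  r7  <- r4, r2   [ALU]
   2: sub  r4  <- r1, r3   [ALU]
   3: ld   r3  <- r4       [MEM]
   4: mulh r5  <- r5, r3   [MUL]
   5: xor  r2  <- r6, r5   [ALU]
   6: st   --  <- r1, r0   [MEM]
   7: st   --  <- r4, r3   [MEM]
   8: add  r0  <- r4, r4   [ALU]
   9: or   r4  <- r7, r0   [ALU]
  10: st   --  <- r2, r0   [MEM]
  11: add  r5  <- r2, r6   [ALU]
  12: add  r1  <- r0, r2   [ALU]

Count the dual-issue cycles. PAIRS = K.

PAIRS = 5

t=0 i0,i1:mul+xor ; 2-wide
t=1 i2:sub ; RAW r4
t=2 i3:ld ; no-port MEM/MUL
t=3 i4:mulh ; RAW r5
t=4 i5,i6:xor+st ; 2-wide
t=5 i7,i8:st+add ; 2-wide
t=6 i9,i10:or+st ; 2-wide
t=7 i11,i12:add+add ; 2-wide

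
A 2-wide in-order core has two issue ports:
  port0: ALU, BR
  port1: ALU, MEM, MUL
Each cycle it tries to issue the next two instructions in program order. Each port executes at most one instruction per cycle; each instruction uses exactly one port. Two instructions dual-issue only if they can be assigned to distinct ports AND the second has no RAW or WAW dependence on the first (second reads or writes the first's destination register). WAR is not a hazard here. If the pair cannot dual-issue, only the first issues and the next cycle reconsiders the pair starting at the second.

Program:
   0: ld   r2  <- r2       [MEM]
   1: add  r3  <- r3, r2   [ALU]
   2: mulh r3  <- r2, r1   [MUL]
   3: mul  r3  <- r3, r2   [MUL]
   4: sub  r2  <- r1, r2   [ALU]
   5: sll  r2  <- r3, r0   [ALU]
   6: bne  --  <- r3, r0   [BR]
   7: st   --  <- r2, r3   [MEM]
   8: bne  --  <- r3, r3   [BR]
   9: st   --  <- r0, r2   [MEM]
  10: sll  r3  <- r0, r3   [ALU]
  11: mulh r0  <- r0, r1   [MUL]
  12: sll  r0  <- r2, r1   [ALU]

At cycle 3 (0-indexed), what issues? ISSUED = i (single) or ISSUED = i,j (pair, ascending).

ISSUED = 3,4

#0 head=0: ld i0 RAW r2
#1 head=1: add i1 WAW r3
#2 head=2: mulh i2 no-port MUL/MUL
#3 head=3: mul sub i3+i4 2-wide
#4 head=5: sll bne i5+i6 2-wide
#5 head=7: st bne i7+i8 2-wide
#6 head=9: st sll i9+i10 2-wide
#7 head=11: mulh i11 WAW r0
#8 head=12: sll i12 tail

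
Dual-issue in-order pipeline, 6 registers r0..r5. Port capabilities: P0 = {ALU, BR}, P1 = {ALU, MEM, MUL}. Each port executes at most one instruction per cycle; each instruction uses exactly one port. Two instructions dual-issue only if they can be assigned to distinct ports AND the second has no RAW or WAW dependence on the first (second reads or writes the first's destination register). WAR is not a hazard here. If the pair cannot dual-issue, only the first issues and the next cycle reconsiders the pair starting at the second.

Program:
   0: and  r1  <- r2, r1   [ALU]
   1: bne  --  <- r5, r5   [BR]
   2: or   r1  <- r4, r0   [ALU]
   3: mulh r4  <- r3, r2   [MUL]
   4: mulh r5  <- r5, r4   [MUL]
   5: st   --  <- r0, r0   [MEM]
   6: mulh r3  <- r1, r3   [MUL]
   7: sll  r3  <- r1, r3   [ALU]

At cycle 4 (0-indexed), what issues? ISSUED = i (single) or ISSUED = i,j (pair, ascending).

0. and/bne @i0+i1  | pair
1. or/mulh @i2+i3  | pair
2. mulh @i4  | no-port MUL/MEM
3. st @i5  | no-port MEM/MUL
4. mulh @i6  | RAW+WAW r3
5. sll @i7  | tail

ISSUED = 6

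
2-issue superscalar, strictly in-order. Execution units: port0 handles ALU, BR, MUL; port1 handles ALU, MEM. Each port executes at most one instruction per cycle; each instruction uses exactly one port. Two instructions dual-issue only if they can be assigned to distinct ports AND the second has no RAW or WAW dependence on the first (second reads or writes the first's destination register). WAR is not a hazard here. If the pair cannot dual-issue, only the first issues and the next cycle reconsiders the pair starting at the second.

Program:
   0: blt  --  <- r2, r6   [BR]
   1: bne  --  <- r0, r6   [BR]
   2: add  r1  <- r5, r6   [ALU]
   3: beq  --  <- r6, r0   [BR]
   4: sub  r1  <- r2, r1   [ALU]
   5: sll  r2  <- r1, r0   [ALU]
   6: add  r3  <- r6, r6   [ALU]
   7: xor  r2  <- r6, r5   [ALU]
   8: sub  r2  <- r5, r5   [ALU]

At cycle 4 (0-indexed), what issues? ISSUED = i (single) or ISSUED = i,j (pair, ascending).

ISSUED = 7

  cy0 -> i0 (blt.BR) no-port BR/BR
  cy1 -> i1,i2 (bne.BR add.ALU) pair
  cy2 -> i3,i4 (beq.BR sub.ALU) pair
  cy3 -> i5,i6 (sll.ALU add.ALU) pair
  cy4 -> i7 (xor.ALU) WAW r2
  cy5 -> i8 (sub.ALU) tail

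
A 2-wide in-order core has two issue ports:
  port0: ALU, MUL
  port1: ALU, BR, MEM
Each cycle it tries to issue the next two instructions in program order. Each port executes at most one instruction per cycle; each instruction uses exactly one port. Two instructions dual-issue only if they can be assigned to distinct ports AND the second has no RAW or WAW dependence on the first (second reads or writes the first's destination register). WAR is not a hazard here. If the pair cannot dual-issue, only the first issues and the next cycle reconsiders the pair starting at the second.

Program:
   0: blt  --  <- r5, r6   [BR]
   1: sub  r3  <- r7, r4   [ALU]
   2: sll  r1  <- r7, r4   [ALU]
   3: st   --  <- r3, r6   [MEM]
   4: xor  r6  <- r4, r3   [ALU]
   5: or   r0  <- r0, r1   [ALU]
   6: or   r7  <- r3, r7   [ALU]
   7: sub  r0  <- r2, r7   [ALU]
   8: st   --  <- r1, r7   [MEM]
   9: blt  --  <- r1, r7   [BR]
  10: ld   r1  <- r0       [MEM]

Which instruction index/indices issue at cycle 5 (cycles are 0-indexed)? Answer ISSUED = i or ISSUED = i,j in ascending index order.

0. blt;sub @i0+i1  | pair
1. sll;st @i2+i3  | pair
2. xor;or @i4+i5  | pair
3. or @i6  | RAW r7
4. sub;st @i7+i8  | pair
5. blt @i9  | no-port BR/MEM
6. ld @i10  | tail

ISSUED = 9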